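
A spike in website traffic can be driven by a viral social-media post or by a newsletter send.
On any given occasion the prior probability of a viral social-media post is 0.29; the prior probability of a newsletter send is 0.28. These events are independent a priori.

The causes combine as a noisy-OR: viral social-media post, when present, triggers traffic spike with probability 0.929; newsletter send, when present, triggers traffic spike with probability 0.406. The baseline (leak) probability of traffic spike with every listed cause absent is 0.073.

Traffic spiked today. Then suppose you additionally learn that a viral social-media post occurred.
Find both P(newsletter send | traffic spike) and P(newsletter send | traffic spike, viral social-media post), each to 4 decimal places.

Under noisy-OR, P(traffic spike | causes) = 1 − (1−0.073)·∏(1−qᵢ) over the active causes.
P(traffic spike) = 0.073×0.71×0.72 + 0.449362×0.71×0.28 + 0.934183×0.29×0.72 + 0.960905×0.29×0.28 = 0.037318 + 0.089333 + 0.195057 + 0.078025 = 0.399733
The newsletter send-present share is 0.089333 + 0.078025 = 0.167358.
P(newsletter send | traffic spike) = 0.167358 / 0.399733 ≈ 0.4187

Now also conditioning on viral social-media post=true:
P(traffic spike | viral social-media post) = 0.934183·0.72 + 0.960905·0.28 = 0.672612 + 0.269053 = 0.941665
Of this, 0.269053 comes from 0.960905·0.28 (the newsletter send=true cases).
P(newsletter send | traffic spike, viral social-media post) = 0.269053 / 0.941665 ≈ 0.2857
Conditioning on viral social-media post lowers the posterior on newsletter send: the classic explaining-away effect in a common-effect structure.

P(newsletter send | traffic spike) ≈ 0.4187; P(newsletter send | traffic spike, viral social-media post) ≈ 0.2857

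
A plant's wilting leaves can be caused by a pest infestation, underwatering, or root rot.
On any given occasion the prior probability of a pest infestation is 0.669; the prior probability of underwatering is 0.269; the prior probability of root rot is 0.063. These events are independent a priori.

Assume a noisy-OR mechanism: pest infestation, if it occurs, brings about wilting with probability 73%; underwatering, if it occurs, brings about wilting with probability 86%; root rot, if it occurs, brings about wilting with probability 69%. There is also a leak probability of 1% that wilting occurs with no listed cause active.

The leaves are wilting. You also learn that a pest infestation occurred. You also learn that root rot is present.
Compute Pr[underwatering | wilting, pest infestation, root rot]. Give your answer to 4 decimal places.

Pr[underwatering | wilting, pest infestation, root rot] ≈ 0.2840

Under noisy-OR, P(wilting | causes) = 1 − (1−0.01)·∏(1−qᵢ) over the active causes.
Sum P(wilting|·) weighted by the priors over both values of underwatering:
  P(wilting | pest infestation, root rot) = 0.917137*0.731 + 0.988399*0.269
        = 0.670427 + 0.265879 = 0.936306
Configurations with underwatering contribute 0.265879, so
  P(underwatering | wilting, pest infestation, root rot) = 0.265879 / 0.936306 ≈ 0.2840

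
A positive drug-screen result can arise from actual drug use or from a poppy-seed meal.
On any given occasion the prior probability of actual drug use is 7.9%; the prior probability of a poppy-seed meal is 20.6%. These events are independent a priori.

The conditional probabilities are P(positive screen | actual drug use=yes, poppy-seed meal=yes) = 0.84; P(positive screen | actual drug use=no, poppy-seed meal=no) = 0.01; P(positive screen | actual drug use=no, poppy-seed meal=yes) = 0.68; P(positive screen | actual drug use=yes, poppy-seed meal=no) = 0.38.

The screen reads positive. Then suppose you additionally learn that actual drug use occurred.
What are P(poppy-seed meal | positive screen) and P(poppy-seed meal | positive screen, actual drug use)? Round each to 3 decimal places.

P(positive screen) = 0.01*0.921*0.794 + 0.68*0.921*0.206 + 0.38*0.079*0.794 + 0.84*0.079*0.206 = 0.007313 + 0.129014 + 0.023836 + 0.013670 = 0.173833
Restricting to configurations with poppy-seed meal present: 0.129014 + 0.013670 = 0.142684.
So P(poppy-seed meal | positive screen) = 0.142684/0.173833 ≈ 0.821.

Now also conditioning on actual drug use=true:
P(positive screen | actual drug use) = 0.38*0.794 + 0.84*0.206 = 0.301720 + 0.173040 = 0.474760
Of this, 0.173040 comes from 0.84*0.206 (the poppy-seed meal=true cases).
Hence the posterior is 0.173040/0.474760 ≈ 0.364.

P(poppy-seed meal | positive screen) ≈ 0.821; P(poppy-seed meal | positive screen, actual drug use) ≈ 0.364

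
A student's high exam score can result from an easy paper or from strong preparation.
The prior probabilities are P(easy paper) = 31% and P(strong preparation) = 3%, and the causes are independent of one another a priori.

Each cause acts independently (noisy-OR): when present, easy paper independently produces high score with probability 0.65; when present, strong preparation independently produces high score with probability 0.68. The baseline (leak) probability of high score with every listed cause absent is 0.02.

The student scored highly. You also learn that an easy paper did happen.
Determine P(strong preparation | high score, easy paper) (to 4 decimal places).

Under noisy-OR, P(high score | causes) = 1 − (1−0.02)·∏(1−qᵢ) over the active causes.
Sum P(high score|·) weighted by the priors over both values of strong preparation:
  P(high score | easy paper) = 0.657·0.97 + 0.89024·0.03
        = 0.637290 + 0.026707 = 0.663997
Configurations with strong preparation contribute 0.026707, so
  P(strong preparation | high score, easy paper) = 0.026707 / 0.663997 ≈ 0.0402

P(strong preparation | high score, easy paper) ≈ 0.0402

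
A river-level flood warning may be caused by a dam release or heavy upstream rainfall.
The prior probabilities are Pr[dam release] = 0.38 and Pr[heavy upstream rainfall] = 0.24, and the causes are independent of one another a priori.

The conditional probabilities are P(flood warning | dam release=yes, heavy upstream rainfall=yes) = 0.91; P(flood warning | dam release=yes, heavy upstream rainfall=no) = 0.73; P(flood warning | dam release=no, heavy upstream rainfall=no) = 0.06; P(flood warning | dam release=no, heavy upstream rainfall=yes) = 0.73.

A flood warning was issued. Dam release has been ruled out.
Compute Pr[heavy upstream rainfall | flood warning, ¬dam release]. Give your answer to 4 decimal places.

By total probability over both values of heavy upstream rainfall:
  P(flood warning | ¬dam release) = 0.06*0.76 + 0.73*0.24
        = 0.045600 + 0.175200 = 0.220800
Keeping only the heavy upstream rainfall-present terms gives 0.175200, so
  P(heavy upstream rainfall | flood warning, ¬dam release) = 0.175200 / 0.220800 ≈ 0.7935

Pr[heavy upstream rainfall | flood warning, ¬dam release] ≈ 0.7935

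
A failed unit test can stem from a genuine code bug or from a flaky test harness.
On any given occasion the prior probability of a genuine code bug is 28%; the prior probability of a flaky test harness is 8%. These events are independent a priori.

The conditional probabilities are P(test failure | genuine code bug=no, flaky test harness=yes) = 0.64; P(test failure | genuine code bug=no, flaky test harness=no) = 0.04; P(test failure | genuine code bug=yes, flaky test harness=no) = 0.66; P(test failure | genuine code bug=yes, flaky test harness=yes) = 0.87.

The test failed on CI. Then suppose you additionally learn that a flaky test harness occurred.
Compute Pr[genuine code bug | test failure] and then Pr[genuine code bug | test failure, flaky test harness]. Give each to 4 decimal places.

Pr[genuine code bug | test failure] ≈ 0.7494; Pr[genuine code bug | test failure, flaky test harness] ≈ 0.3458

By total probability over the 4 (genuine code bug, flaky test harness) configurations:
  P(test failure) = 0.04×0.72×0.92 + 0.64×0.72×0.08 + 0.66×0.28×0.92 + 0.87×0.28×0.08
        = 0.026496 + 0.036864 + 0.170016 + 0.019488 = 0.252864
Configurations with genuine code bug contribute 0.189504, so
  P(genuine code bug | test failure) = 0.189504 / 0.252864 ≈ 0.7494

Now also conditioning on flaky test harness=true:
Sum P(test failure|·) weighted by the priors over both values of genuine code bug:
  P(test failure | flaky test harness) = 0.64·0.72 + 0.87·0.28
        = 0.460800 + 0.243600 = 0.704400
The terms with genuine code bug present sum to 0.243600, so
  P(genuine code bug | test failure, flaky test harness) = 0.243600 / 0.704400 ≈ 0.3458
The drop from 0.7494 to 0.3458 is the explaining-away (discounting) effect.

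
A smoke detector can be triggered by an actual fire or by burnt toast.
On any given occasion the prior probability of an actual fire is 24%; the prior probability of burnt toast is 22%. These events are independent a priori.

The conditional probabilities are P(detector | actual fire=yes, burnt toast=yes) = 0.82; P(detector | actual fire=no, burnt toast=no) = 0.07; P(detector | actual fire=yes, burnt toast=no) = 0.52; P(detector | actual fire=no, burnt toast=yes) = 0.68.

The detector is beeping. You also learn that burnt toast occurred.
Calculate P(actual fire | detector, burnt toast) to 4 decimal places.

P(actual fire | detector, burnt toast) ≈ 0.2758

By total probability over both values of actual fire:
  P(detector | burnt toast) = 0.68*0.76 + 0.82*0.24
        = 0.516800 + 0.196800 = 0.713600
Keeping only the actual fire-present terms gives 0.196800, so
  P(actual fire | detector, burnt toast) = 0.196800 / 0.713600 ≈ 0.2758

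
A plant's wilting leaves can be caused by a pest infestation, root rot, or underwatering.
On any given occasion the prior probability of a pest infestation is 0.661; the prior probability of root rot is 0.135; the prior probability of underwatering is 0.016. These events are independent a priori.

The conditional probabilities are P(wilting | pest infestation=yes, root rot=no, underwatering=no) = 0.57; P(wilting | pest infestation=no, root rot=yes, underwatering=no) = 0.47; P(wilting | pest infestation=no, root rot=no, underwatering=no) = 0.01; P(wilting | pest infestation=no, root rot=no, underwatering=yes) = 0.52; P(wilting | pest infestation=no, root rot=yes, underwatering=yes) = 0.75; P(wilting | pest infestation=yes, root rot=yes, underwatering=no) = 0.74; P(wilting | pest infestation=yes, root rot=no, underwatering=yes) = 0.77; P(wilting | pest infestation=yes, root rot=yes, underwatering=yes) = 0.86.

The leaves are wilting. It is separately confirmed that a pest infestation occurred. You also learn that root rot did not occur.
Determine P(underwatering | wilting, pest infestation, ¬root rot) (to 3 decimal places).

P(underwatering | wilting, pest infestation, ¬root rot) ≈ 0.021

P(wilting | pest infestation, ¬root rot) = 0.57×0.984 + 0.77×0.016 = 0.560880 + 0.012320 = 0.573200
Restricting to configurations with underwatering present: 0.77×0.016 = 0.012320.
P(underwatering | wilting, pest infestation, ¬root rot) = 0.012320 / 0.573200 ≈ 0.021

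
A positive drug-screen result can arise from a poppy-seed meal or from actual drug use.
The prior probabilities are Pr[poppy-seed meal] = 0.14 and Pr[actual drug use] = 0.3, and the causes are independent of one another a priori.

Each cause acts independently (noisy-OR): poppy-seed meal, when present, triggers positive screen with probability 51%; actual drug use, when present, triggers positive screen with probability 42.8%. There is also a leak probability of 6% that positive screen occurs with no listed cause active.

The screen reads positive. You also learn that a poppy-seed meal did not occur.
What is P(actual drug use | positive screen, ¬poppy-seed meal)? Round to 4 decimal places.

Under noisy-OR, P(positive screen | causes) = 1 − (1−0.06)·∏(1−qᵢ) over the active causes.
P(positive screen | ¬poppy-seed meal) = 0.06*0.7 + 0.46232*0.3 = 0.042000 + 0.138696 = 0.180696
Of this, 0.138696 comes from 0.46232*0.3 (the actual drug use=true cases).
So P(actual drug use | positive screen, ¬poppy-seed meal) = 0.138696/0.180696 ≈ 0.7676.

P(actual drug use | positive screen, ¬poppy-seed meal) ≈ 0.7676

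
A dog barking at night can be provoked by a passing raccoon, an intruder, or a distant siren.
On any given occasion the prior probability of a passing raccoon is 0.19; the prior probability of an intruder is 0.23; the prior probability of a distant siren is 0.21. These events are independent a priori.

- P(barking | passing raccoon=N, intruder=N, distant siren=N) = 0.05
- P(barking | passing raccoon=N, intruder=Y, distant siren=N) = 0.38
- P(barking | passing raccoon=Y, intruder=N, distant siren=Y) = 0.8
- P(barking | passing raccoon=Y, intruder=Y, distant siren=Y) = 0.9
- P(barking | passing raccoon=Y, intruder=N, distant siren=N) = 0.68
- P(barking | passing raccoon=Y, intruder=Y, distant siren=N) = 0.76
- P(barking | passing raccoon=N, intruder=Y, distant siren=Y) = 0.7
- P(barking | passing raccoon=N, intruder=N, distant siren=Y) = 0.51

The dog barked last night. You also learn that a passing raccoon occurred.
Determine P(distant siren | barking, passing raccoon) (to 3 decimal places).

P(distant siren | barking, passing raccoon) ≈ 0.239

Numerator (weight on configurations with distant siren): 0.129360 + 0.043470 = 0.172830
The normalizing constant is 0.68·0.77·0.79 + 0.8·0.77·0.21 + 0.76·0.23·0.79 + 0.9·0.23·0.21 = 0.724566
Posterior = 0.172830 / 0.724566 ≈ 0.239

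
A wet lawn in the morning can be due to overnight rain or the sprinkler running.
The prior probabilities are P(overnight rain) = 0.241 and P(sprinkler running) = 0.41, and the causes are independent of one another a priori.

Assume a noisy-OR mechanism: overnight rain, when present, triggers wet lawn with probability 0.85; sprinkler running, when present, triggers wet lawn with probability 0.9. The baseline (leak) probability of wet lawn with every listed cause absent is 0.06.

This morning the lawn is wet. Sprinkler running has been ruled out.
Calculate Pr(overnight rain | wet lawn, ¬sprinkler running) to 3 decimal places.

Under noisy-OR, P(wet lawn | causes) = 1 − (1−0.06)·∏(1−qᵢ) over the active causes.
Weight on overnight rain=true, given the evidence: 0.859*0.241 = 0.207019
Denominator P(wet lawn | ¬sprinkler running): 0.06*0.759 + 0.859*0.241 = 0.252559
P(overnight rain | wet lawn, ¬sprinkler running) = 0.207019/0.252559 ≈ 0.820

Pr(overnight rain | wet lawn, ¬sprinkler running) ≈ 0.820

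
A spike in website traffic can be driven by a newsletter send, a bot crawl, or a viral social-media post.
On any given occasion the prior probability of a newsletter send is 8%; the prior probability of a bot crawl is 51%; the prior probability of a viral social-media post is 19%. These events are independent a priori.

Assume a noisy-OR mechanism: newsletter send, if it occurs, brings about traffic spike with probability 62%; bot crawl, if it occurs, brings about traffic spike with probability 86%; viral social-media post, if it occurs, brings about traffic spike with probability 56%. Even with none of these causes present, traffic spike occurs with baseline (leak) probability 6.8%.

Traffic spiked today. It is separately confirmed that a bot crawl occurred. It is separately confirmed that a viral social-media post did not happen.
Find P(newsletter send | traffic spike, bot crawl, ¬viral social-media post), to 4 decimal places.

P(newsletter send | traffic spike, bot crawl, ¬viral social-media post) ≈ 0.0868

Under noisy-OR, P(traffic spike | causes) = 1 − (1−0.068)·∏(1−qᵢ) over the active causes.
P(traffic spike | bot crawl, ¬viral social-media post) = 0.86952*0.92 + 0.950418*0.08 = 0.799958 + 0.076033 = 0.875991
Restricting to configurations with newsletter send present: 0.950418*0.08 = 0.076033.
So P(newsletter send | traffic spike, bot crawl, ¬viral social-media post) = 0.076033/0.875991 ≈ 0.0868.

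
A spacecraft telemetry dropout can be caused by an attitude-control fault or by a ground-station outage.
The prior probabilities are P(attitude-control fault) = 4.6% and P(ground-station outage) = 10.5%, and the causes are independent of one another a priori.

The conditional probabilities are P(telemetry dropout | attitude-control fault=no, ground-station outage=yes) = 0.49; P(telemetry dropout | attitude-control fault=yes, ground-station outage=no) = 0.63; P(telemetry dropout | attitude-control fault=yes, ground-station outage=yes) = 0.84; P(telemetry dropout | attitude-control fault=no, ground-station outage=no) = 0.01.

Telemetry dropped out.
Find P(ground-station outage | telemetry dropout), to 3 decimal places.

Weight on ground-station outage=true, given the evidence: 0.049083 + 0.004057 = 0.053140
The normalizing constant is 0.01·0.954·0.895 + 0.49·0.954·0.105 + 0.63·0.046·0.895 + 0.84·0.046·0.105 = 0.087615
Posterior = 0.053140 / 0.087615 ≈ 0.607

P(ground-station outage | telemetry dropout) ≈ 0.607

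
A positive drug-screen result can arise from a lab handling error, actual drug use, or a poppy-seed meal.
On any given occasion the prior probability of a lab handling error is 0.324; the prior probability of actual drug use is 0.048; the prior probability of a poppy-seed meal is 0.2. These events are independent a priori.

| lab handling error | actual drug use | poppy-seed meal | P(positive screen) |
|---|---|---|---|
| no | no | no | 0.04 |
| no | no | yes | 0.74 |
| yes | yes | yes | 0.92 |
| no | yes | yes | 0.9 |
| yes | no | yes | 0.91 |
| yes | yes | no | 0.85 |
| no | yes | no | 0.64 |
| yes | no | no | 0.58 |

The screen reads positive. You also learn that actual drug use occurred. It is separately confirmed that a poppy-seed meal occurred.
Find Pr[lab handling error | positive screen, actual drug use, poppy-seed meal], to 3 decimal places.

Pr[lab handling error | positive screen, actual drug use, poppy-seed meal] ≈ 0.329

Sum P(positive screen|·) weighted by the priors over both values of lab handling error:
  P(positive screen | actual drug use, poppy-seed meal) = 0.9*0.676 + 0.92*0.324
        = 0.608400 + 0.298080 = 0.906480
Keeping only the lab handling error-present terms gives 0.298080, so
  P(lab handling error | positive screen, actual drug use, poppy-seed meal) = 0.298080 / 0.906480 ≈ 0.329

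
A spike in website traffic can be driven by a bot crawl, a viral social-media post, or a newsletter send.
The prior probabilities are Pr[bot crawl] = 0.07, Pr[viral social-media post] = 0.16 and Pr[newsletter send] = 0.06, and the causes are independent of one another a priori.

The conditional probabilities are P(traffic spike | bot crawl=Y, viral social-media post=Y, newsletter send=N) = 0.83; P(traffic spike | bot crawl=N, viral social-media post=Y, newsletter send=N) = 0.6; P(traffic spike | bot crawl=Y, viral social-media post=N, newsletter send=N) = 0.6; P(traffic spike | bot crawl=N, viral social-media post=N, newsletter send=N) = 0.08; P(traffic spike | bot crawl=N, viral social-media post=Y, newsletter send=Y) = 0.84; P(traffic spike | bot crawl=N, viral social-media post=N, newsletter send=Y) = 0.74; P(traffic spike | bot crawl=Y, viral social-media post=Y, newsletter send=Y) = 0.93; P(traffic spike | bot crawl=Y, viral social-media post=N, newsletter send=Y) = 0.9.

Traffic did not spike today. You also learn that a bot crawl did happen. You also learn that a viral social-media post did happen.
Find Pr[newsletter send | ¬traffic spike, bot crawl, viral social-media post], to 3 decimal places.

Weight on newsletter send=true, given the evidence: 0.07·0.06 = 0.004200
The normalizing constant is 0.17·0.94 + 0.07·0.06 = 0.164000
P(newsletter send | ¬traffic spike, bot crawl, viral social-media post) = 0.004200/0.164000 ≈ 0.026

Pr[newsletter send | ¬traffic spike, bot crawl, viral social-media post] ≈ 0.026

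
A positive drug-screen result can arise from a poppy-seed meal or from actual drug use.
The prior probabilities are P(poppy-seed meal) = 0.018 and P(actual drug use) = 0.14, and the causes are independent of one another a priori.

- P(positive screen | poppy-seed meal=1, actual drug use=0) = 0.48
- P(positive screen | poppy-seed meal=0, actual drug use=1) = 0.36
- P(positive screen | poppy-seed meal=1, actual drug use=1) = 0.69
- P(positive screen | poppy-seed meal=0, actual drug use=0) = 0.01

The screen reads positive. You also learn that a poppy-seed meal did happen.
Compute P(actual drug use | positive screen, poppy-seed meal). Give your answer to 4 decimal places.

P(actual drug use | positive screen, poppy-seed meal) ≈ 0.1896

P(positive screen | poppy-seed meal) = 0.48×0.86 + 0.69×0.14 = 0.412800 + 0.096600 = 0.509400
Of this, 0.096600 comes from 0.69×0.14 (the actual drug use=true cases).
So P(actual drug use | positive screen, poppy-seed meal) = 0.096600/0.509400 ≈ 0.1896.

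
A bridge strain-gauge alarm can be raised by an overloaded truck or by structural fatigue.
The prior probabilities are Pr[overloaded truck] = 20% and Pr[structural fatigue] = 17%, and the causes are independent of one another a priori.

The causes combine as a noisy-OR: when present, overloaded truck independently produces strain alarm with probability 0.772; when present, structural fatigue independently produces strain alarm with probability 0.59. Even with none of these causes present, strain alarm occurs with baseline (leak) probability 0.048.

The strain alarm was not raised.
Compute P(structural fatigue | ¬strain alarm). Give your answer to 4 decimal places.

P(structural fatigue | ¬strain alarm) ≈ 0.0775

Under noisy-OR, P(strain alarm | causes) = 1 − (1−0.048)·∏(1−qᵢ) over the active causes.
P(¬strain alarm) = 0.952*0.8*0.83 + 0.39032*0.8*0.17 + 0.217056*0.2*0.83 + 0.088993*0.2*0.17 = 0.632128 + 0.053084 + 0.036031 + 0.003026 = 0.724269
Of this, 0.056110 comes from 0.053084 + 0.003026 (the structural fatigue=true cases).
Hence the posterior is 0.056110/0.724269 ≈ 0.0775.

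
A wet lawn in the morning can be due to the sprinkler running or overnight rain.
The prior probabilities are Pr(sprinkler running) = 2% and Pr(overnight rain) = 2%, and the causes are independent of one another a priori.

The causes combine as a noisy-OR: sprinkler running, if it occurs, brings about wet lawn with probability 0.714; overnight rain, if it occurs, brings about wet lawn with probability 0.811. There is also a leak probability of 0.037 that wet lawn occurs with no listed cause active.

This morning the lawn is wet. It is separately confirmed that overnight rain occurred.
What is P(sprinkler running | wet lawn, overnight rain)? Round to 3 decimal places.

P(sprinkler running | wet lawn, overnight rain) ≈ 0.023

Under noisy-OR, P(wet lawn | causes) = 1 − (1−0.037)·∏(1−qᵢ) over the active causes.
For the numerator, keep only sprinkler running=true terms: 0.947946·0.02 = 0.018959
Denominator P(wet lawn | overnight rain): 0.817993·0.98 + 0.947946·0.02 = 0.820592
Posterior = 0.018959 / 0.820592 ≈ 0.023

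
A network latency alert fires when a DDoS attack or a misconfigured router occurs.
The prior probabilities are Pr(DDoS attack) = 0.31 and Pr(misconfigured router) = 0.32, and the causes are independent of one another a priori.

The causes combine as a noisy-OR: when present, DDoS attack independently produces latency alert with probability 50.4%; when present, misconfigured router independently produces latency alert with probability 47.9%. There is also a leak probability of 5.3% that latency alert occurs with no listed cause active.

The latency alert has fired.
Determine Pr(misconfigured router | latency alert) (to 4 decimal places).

Pr(misconfigured router | latency alert) ≈ 0.5775

Under noisy-OR, P(latency alert | causes) = 1 − (1−0.053)·∏(1−qᵢ) over the active causes.
Numerator (weight on configurations with misconfigured router): 0.111860 + 0.074924 = 0.186784
Normalizer over all consistent configurations: 0.053·0.69·0.68 + 0.506613·0.69·0.32 + 0.530288·0.31·0.68 + 0.75528·0.31·0.32 = 0.323437
Posterior = 0.186784 / 0.323437 ≈ 0.5775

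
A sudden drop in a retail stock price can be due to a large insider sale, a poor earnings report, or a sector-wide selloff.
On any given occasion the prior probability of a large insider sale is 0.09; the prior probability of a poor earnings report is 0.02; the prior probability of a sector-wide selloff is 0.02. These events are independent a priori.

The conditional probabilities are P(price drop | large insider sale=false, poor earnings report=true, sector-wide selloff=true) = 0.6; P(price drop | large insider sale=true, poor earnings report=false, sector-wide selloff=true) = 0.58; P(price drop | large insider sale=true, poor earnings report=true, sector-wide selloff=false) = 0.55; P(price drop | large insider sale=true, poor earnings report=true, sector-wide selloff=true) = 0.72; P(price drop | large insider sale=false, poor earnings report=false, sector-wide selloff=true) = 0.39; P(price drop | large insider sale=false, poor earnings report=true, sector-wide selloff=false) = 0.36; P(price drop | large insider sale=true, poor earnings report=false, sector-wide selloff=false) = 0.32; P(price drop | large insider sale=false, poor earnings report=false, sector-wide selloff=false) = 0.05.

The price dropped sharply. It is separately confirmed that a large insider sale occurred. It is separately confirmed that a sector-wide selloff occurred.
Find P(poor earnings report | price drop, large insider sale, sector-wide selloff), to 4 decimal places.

P(poor earnings report | price drop, large insider sale, sector-wide selloff) ≈ 0.0247

By total probability over both values of poor earnings report:
  P(price drop | large insider sale, sector-wide selloff) = 0.58×0.98 + 0.72×0.02
        = 0.568400 + 0.014400 = 0.582800
Keeping only the poor earnings report-present terms gives 0.014400, so
  P(poor earnings report | price drop, large insider sale, sector-wide selloff) = 0.014400 / 0.582800 ≈ 0.0247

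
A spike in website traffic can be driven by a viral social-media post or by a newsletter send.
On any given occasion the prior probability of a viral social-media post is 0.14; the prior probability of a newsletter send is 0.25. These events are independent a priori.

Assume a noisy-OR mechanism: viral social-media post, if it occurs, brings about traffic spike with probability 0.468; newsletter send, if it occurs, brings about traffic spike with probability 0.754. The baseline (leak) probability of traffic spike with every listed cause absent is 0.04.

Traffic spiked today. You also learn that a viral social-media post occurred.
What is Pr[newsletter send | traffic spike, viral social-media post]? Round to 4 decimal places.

Under noisy-OR, P(traffic spike | causes) = 1 − (1−0.04)·∏(1−qᵢ) over the active causes.
For the numerator, keep only newsletter send=true terms: 0.874363·0.25 = 0.218591
The normalizing constant is 0.48928·0.75 + 0.874363·0.25 = 0.585551
P(newsletter send | traffic spike, viral social-media post) = 0.218591/0.585551 ≈ 0.3733

Pr[newsletter send | traffic spike, viral social-media post] ≈ 0.3733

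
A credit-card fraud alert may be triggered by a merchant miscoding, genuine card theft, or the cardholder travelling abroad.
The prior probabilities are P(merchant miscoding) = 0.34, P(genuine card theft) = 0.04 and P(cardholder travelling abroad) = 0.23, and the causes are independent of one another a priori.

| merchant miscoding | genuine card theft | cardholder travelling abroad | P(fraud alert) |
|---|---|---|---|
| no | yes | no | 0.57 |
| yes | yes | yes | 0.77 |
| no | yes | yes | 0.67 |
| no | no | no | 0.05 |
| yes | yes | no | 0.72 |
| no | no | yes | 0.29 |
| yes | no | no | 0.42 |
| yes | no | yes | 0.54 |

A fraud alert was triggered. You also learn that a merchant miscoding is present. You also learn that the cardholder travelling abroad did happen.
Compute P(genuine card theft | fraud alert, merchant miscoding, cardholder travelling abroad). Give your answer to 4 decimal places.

Weight on genuine card theft=true, given the evidence: 0.77×0.04 = 0.030800
Denominator P(fraud alert | merchant miscoding, cardholder travelling abroad): 0.54×0.96 + 0.77×0.04 = 0.549200
Posterior = 0.030800 / 0.549200 ≈ 0.0561

P(genuine card theft | fraud alert, merchant miscoding, cardholder travelling abroad) ≈ 0.0561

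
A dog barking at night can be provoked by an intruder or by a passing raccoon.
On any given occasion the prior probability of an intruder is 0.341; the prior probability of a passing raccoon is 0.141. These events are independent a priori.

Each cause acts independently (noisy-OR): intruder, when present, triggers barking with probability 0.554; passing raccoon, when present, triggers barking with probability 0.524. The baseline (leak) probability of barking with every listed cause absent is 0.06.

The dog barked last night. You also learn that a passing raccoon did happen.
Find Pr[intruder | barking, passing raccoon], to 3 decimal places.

Pr[intruder | barking, passing raccoon] ≈ 0.428

Under noisy-OR, P(barking | causes) = 1 − (1−0.06)·∏(1−qᵢ) over the active causes.
Enumerate both values of intruder and weight by the priors:
  P(barking | passing raccoon) = 0.55256×0.659 + 0.800442×0.341
        = 0.364137 + 0.272951 = 0.637088
Keeping only the intruder-present terms gives 0.272951, so
  P(intruder | barking, passing raccoon) = 0.272951 / 0.637088 ≈ 0.428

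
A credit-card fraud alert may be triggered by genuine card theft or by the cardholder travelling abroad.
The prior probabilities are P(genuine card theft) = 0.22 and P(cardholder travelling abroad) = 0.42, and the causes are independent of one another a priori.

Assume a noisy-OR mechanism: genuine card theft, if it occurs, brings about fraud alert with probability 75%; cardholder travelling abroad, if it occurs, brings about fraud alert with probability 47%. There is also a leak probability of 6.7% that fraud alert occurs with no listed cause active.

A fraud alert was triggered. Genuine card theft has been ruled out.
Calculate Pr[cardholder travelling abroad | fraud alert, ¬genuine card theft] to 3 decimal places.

Under noisy-OR, P(fraud alert | causes) = 1 − (1−0.067)·∏(1−qᵢ) over the active causes.
P(fraud alert | ¬genuine card theft) = 0.067*0.58 + 0.50551*0.42 = 0.038860 + 0.212314 = 0.251174
Restricting to configurations with cardholder travelling abroad present: 0.50551*0.42 = 0.212314.
So P(cardholder travelling abroad | fraud alert, ¬genuine card theft) = 0.212314/0.251174 ≈ 0.845.

Pr[cardholder travelling abroad | fraud alert, ¬genuine card theft] ≈ 0.845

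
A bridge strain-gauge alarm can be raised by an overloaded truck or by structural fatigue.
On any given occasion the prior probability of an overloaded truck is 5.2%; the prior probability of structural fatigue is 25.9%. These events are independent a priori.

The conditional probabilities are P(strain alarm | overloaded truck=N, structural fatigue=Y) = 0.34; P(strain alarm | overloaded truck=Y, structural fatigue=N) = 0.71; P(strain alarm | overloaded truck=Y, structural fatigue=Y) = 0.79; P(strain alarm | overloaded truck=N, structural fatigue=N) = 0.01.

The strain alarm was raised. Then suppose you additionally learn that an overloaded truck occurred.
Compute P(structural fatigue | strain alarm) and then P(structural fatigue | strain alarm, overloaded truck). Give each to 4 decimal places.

P(structural fatigue | strain alarm) ≈ 0.7324; P(structural fatigue | strain alarm, overloaded truck) ≈ 0.2800

Weight on structural fatigue=true, given the evidence: 0.083481 + 0.010640 = 0.094121
Denominator P(strain alarm): 0.01*0.948*0.741 + 0.34*0.948*0.259 + 0.71*0.052*0.741 + 0.79*0.052*0.259 = 0.128504
P(structural fatigue | strain alarm) = 0.094121/0.128504 ≈ 0.7324

Now also conditioning on overloaded truck=true:
P(strain alarm | overloaded truck) = 0.71·0.741 + 0.79·0.259 = 0.526110 + 0.204610 = 0.730720
The structural fatigue-present share is 0.79·0.259 = 0.204610.
P(structural fatigue | strain alarm, overloaded truck) = 0.204610 / 0.730720 ≈ 0.2800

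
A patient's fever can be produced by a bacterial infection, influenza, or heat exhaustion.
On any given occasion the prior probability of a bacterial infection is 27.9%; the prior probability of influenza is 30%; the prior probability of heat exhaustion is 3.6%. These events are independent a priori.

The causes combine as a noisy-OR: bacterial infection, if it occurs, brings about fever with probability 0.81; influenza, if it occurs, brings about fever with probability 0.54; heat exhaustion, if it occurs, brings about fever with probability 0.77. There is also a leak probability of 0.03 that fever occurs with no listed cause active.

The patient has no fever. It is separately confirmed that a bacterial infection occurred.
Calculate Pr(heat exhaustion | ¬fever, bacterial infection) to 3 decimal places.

Under noisy-OR, P(fever | causes) = 1 − (1−0.03)·∏(1−qᵢ) over the active causes.
Weight on heat exhaustion=true, given the evidence: 0.001068 + 0.000211 = 0.001279
Denominator P(¬fever | bacterial infection): 0.1843·0.7·0.964 + 0.042389·0.7·0.036 + 0.084778·0.3·0.964 + 0.019499·0.3·0.036 = 0.150163
Posterior = 0.001279 / 0.150163 ≈ 0.009

Pr(heat exhaustion | ¬fever, bacterial infection) ≈ 0.009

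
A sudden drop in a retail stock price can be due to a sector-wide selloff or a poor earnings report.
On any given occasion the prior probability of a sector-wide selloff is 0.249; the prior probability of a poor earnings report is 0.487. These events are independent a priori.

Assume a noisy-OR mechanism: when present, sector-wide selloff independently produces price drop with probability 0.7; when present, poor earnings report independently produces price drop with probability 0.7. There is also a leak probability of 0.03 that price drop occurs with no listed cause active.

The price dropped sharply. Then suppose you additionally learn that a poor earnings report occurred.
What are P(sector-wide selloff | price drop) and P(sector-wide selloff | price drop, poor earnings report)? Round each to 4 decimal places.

Under noisy-OR, P(price drop | causes) = 1 − (1−0.03)·∏(1−qᵢ) over the active causes.
By total probability over the 4 (sector-wide selloff, poor earnings report) configurations:
  P(price drop) = 0.03×0.751×0.513 + 0.709×0.751×0.487 + 0.709×0.249×0.513 + 0.9127×0.249×0.487
        = 0.011558 + 0.259308 + 0.090566 + 0.110677 = 0.472109
The terms with sector-wide selloff present sum to 0.201243, so
  P(sector-wide selloff | price drop) = 0.201243 / 0.472109 ≈ 0.4263

Now condition on the additional information:
By total probability over both values of sector-wide selloff:
  P(price drop | poor earnings report) = 0.709*0.751 + 0.9127*0.249
        = 0.532459 + 0.227262 = 0.759721
Configurations with sector-wide selloff contribute 0.227262, so
  P(sector-wide selloff | price drop, poor earnings report) = 0.227262 / 0.759721 ≈ 0.2991
— poor earnings report explains away the evidence for sector-wide selloff.

P(sector-wide selloff | price drop) ≈ 0.4263; P(sector-wide selloff | price drop, poor earnings report) ≈ 0.2991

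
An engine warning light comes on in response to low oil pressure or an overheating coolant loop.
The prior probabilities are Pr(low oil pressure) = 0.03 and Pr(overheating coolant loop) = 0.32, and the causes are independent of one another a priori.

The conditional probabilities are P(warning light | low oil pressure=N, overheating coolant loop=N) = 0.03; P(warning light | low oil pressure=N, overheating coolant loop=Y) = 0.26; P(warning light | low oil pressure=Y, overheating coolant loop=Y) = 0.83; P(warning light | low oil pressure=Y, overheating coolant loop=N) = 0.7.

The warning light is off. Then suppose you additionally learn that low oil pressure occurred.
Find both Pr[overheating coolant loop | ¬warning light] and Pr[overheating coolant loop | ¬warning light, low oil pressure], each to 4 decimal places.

Pr[overheating coolant loop | ¬warning light] ≈ 0.2637; Pr[overheating coolant loop | ¬warning light, low oil pressure] ≈ 0.2105

P(¬warning light) = 0.97·0.97·0.68 + 0.74·0.97·0.32 + 0.3·0.03·0.68 + 0.17·0.03·0.32 = 0.639812 + 0.229696 + 0.006120 + 0.001632 = 0.877260
Of this, 0.231328 comes from 0.229696 + 0.001632 (the overheating coolant loop=true cases).
So P(overheating coolant loop | ¬warning light) = 0.231328/0.877260 ≈ 0.2637.

Now condition on the additional information:
Weight on overheating coolant loop=true, given the evidence: 0.17*0.32 = 0.054400
The normalizing constant is 0.3*0.68 + 0.17*0.32 = 0.258400
Posterior = 0.054400 / 0.258400 ≈ 0.2105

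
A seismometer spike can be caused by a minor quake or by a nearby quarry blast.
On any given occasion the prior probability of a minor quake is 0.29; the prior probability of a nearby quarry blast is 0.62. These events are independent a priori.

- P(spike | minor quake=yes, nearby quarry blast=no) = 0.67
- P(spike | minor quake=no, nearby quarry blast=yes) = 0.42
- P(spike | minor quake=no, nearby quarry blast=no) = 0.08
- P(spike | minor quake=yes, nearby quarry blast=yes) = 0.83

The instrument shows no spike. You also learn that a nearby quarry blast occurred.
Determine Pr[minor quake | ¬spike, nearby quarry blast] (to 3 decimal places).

Pr[minor quake | ¬spike, nearby quarry blast] ≈ 0.107

Weight on minor quake=true, given the evidence: 0.17×0.29 = 0.049300
Normalizer over all consistent configurations: 0.58×0.71 + 0.17×0.29 = 0.461100
Posterior = 0.049300 / 0.461100 ≈ 0.107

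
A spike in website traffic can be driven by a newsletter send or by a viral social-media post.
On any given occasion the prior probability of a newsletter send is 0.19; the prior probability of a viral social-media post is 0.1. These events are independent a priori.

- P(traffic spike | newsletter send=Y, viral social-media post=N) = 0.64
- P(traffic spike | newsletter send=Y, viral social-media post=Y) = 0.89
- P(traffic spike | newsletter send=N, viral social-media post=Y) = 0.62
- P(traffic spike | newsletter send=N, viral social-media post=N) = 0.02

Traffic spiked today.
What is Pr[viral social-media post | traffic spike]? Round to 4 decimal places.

Pr[viral social-media post | traffic spike] ≈ 0.3512

Weight on viral social-media post=true, given the evidence: 0.050220 + 0.016910 = 0.067130
The normalizing constant is 0.02*0.81*0.9 + 0.62*0.81*0.1 + 0.64*0.19*0.9 + 0.89*0.19*0.1 = 0.191150
P(viral social-media post | traffic spike) = 0.067130/0.191150 ≈ 0.3512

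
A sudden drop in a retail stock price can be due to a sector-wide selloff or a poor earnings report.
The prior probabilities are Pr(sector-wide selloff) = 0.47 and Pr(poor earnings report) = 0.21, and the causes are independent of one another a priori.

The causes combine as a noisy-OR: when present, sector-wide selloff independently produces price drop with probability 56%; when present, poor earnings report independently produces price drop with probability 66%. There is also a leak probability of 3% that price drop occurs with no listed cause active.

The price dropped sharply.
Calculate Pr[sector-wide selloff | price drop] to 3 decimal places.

Under noisy-OR, P(price drop | causes) = 1 − (1−0.03)·∏(1−qᵢ) over the active causes.
Numerator (weight on configurations with sector-wide selloff): 0.212829 + 0.084377 = 0.297206
Normalizer over all consistent configurations: 0.03*0.53*0.79 + 0.6702*0.53*0.21 + 0.5732*0.47*0.79 + 0.854888*0.47*0.21 = 0.384360
Posterior = 0.297206 / 0.384360 ≈ 0.773

Pr[sector-wide selloff | price drop] ≈ 0.773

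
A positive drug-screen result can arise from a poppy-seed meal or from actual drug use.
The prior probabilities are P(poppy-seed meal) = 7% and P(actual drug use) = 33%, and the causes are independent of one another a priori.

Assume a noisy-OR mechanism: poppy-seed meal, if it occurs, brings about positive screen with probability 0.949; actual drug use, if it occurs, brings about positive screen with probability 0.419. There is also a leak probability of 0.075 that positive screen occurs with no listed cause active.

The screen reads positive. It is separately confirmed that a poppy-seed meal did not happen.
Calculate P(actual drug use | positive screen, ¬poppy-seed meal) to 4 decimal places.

P(actual drug use | positive screen, ¬poppy-seed meal) ≈ 0.7523

Under noisy-OR, P(positive screen | causes) = 1 − (1−0.075)·∏(1−qᵢ) over the active causes.
For the numerator, keep only actual drug use=true terms: 0.462575×0.33 = 0.152650
Denominator P(positive screen | ¬poppy-seed meal): 0.075×0.67 + 0.462575×0.33 = 0.202900
Posterior = 0.152650 / 0.202900 ≈ 0.7523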